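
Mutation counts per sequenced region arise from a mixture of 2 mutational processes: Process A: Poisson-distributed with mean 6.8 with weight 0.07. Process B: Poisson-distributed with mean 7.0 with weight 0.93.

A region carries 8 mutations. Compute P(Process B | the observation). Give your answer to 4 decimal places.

0.9320

Posterior ∝ prior × likelihood, so P(k | x) ∝ P(Z=k) f_k(x); normalise over all components.
Component likelihoods at x = 8 mutations:
  L_A = 0.126284
  L_B = 0.130377
Weight by the priors:
  P(Z=A)·L_A = 0.07 × 0.126284 = 0.00883988
  P(Z=B)·L_B = 0.93 × 0.130377 = 0.121251
Denominator: 0.00883988 + 0.121251 = 0.130091
So the posterior for Process B is 0.121251 / 0.130091 ≈ 0.9320.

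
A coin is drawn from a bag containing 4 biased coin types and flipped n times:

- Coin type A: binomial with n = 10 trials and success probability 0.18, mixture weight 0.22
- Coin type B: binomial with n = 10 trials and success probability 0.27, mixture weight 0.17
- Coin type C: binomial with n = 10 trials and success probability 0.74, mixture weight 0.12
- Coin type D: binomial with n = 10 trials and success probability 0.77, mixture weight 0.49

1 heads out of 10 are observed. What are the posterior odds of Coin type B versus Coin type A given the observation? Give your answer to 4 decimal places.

0.4071

Only the two components matter; the odds are (π_i f_i(x)) / (π_j f_j(x)).
Evaluate each component's likelihood at the observed value:
  f_A = C(10,1)·0.18^1·0.82^9 = 10·0.18·0.16762 = 0.301715
  f_B = C(10,1)·0.27^1·0.73^9 = 10·0.27·0.0588716 = 0.158953
  f_C = C(10,1)·0.74^1·0.26^9 = 10·0.74·5.4295e-06 = 4.01783e-05
  f_D = C(10,1)·0.77^1·0.23^9 = 10·0.77·1.80115e-06 = 1.38689e-05
0.0270221 / 0.0663773 ≈ 0.4071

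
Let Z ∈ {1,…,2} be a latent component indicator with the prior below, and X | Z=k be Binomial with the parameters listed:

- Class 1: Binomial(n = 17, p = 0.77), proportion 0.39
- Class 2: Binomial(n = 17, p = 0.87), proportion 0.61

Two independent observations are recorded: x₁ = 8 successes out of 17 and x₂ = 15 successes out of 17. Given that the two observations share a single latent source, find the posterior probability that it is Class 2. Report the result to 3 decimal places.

P(component k | x) = P(Z=k)·f_k(x) / marginal(x), where marginal(x) = Σ_j P(Z=j)·f_j(x).
Since both observations come from the same component, the likelihood for component k is f_k(x₁)·f_k(x₂).
  L_1 = [C(17,8)·0.77^8·0.23^9 = 24310·0.123574·1.80115e-06 = 0.0054108] × [0.142677] = 0.000771999
  L_2 = [C(17,8)·0.87^8·0.13^9 = 24310·0.328212·1.06045e-08 = 8.46115e-05] × [0.284587] = 2.40793e-05
Prior × likelihood for each component:
  P(Z=1)·L_1 = 0.39 × 0.000771999 = 0.00030108
  P(Z=2)·L_2 = 0.61 × 2.40793e-05 = 1.46884e-05
Denominator: 0.00030108 + 1.46884e-05 = 0.000315768
Responsibility of Class 2: 1.46884e-05 / 0.000315768 ≈ 0.047

0.047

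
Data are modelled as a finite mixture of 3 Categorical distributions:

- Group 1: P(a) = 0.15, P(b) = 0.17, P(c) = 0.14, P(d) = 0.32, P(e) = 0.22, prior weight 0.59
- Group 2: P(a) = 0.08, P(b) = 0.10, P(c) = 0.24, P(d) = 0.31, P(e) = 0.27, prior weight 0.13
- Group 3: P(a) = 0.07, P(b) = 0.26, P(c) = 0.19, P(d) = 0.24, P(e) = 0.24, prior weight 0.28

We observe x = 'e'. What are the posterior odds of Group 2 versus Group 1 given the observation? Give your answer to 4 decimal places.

Only the two components matter; the odds are (π_i f_i(x)) / (π_j f_j(x)).
Evaluate each component's likelihood at the observed value:
  L_1 = 0.22
  L_2 = 0.27
  L_3 = 0.24
0.0351 / 0.1298 ≈ 0.2704

0.2704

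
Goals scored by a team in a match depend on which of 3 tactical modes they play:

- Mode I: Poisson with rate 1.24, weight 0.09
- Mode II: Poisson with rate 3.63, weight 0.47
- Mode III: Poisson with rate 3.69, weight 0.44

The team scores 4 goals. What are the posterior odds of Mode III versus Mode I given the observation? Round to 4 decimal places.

Since P(k|x) ∝ π_k f_k(x), the posterior odds are π_i f_i(x) / (π_j f_j(x)).
Poisson probabilities:
  f_I = 0.0285069
  f_II = 0.191834
  f_III = 0.192907
Odds = (0.44/0.09) × (0.192907/0.0285069) = 4.88889 × 6.76702 ≈ 33.0832

33.0832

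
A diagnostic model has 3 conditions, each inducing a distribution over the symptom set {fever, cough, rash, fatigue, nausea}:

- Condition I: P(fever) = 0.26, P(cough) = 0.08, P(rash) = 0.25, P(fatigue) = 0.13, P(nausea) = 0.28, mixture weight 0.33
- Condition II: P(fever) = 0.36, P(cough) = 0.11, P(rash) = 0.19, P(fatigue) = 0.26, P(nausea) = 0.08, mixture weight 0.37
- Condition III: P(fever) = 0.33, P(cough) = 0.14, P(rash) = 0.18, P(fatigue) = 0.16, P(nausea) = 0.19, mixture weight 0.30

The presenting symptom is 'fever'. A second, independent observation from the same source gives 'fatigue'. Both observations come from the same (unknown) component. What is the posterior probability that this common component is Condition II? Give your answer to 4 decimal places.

0.5620

Apply Bayes' rule: the posterior for each component is proportional to its prior times its likelihood at x.
Since both observations come from the same component, the likelihood for component k is f_k(x₁)·f_k(x₂).
  p_I = [P(fever | comp) = 0.26] × [0.13] = 0.0338
  p_II = [P(fever | comp) = 0.36] × [0.26] = 0.0936
  p_III = [P(fever | comp) = 0.33] × [0.16] = 0.0528
Prior × likelihood for each component:
  π_I·p_I = 0.33 × 0.0338 = 0.011154
  π_II·p_II = 0.37 × 0.0936 = 0.034632
  π_III·p_III = 0.30 × 0.0528 = 0.01584
Sum: 0.011154 + 0.034632 + 0.01584 = 0.061626
P(Condition II | data) = 0.034632 / 0.061626 ≈ 0.5620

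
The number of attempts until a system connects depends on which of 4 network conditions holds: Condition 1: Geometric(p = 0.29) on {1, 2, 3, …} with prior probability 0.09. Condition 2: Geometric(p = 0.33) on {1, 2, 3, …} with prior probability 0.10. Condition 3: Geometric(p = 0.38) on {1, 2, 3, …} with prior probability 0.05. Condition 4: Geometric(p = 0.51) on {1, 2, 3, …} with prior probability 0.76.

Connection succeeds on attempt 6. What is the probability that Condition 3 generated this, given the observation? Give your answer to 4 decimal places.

The responsibility of component k is P(Z=k) f_k(x) divided by Σ_j P(Z=j) f_j(x).
Component likelihoods at x = 6:
  f_1 = 0.0523227
  f_2 = 0.0445541
  f_3 = 0.034813
  f_4 = 0.0144062
Prior × likelihood for each component:
  P(Z=1)·f_1 = 0.09 × 0.0523227 = 0.00470904
  P(Z=2)·f_2 = 0.10 × 0.0445541 = 0.00445541
  P(Z=3)·f_3 = 0.05 × 0.034813 = 0.00174065
  P(Z=4)·f_4 = 0.76 × 0.0144062 = 0.0109487
Evidence: 0.00470904 + 0.00445541 + 0.00174065 + 0.0109487 = 0.0218538
P(Condition 3 | x) ≈ 0.0796

0.0796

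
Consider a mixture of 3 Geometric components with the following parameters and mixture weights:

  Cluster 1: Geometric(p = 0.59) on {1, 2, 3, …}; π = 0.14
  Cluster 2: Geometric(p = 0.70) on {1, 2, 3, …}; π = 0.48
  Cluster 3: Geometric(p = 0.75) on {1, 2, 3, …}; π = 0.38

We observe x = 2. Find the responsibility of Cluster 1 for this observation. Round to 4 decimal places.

0.1645

The responsibility of component k is P(Z=k) f_k(x) divided by Σ_j P(Z=j) f_j(x).
Evaluate each component's likelihood at the observed value:
  L_1 = 0.59·(1−0.59)^1 = 0.59·0.41 = 0.2419
  L_2 = 0.70·(1−0.70)^1 = 0.70·0.3 = 0.21
  L_3 = 0.75·(1−0.75)^1 = 0.75·0.25 = 0.1875
Prior × likelihood for each component:
  P(Z=1)·L_1 = 0.14 × 0.2419 = 0.033866
  P(Z=2)·L_2 = 0.48 × 0.21 = 0.1008
  P(Z=3)·L_3 = 0.38 × 0.1875 = 0.07125
Sum: 0.033866 + 0.1008 + 0.07125 = 0.205916
Responsibility of Cluster 1: 0.033866 / 0.205916 ≈ 0.1645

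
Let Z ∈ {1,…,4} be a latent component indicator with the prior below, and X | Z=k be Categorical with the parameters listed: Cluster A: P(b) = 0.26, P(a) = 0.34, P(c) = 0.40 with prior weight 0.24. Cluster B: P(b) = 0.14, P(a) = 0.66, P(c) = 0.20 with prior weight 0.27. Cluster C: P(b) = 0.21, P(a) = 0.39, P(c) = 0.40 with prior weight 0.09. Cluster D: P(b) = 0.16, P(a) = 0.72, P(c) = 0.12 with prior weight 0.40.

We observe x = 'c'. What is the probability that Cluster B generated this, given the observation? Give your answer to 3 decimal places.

0.231

Apply Bayes' rule: the posterior for each component is proportional to its prior times its likelihood at x.
Categorical probabilities:
  L_A = 0.4
  L_B = 0.2
  L_C = 0.4
  L_D = 0.12
Multiply by the mixture weights:
  π_A·L_A = 0.24 × 0.4 = 0.096
  π_B·L_B = 0.27 × 0.2 = 0.054
  π_C·L_C = 0.09 × 0.4 = 0.036
  π_D·L_D = 0.40 × 0.12 = 0.048
Sum: 0.096 + 0.054 + 0.036 + 0.048 = 0.234
Responsibility of Cluster B: 0.054 / 0.234 ≈ 0.231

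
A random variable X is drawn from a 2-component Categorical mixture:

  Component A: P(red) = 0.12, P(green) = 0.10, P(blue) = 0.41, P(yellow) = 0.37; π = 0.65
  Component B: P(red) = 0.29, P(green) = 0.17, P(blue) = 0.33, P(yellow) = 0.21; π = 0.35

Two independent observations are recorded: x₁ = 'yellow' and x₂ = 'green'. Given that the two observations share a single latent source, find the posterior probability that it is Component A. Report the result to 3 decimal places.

P(component k | x) = P(Z=k)·f_k(x) / marginal(x), where marginal(x) = Σ_j P(Z=j)·f_j(x).
Since both observations come from the same component, the likelihood for component k is f_k(x₁)·f_k(x₂).
  p_A = [0.37] × [0.1] = 0.037
  p_B = [0.21] × [0.17] = 0.0357
Multiply by the mixture weights:
  P(Z=A)·p_A = 0.65 × 0.037 = 0.02405
  P(Z=B)·p_B = 0.35 × 0.0357 = 0.012495
Evidence: 0.02405 + 0.012495 = 0.036545
P(Component A | x) = 0.02405 / 0.036545 ≈ 0.658

0.658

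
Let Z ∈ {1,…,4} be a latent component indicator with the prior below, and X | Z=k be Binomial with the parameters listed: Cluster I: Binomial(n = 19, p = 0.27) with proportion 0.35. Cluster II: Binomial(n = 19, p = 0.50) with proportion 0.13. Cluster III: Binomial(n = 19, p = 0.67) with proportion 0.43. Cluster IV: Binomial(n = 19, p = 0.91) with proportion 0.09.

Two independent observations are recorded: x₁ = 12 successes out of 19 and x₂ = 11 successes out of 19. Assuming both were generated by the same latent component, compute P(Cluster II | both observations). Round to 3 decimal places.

The responsibility of component k is π_k f_k(x) divided by Σ_j π_j f_j(x).
Since both observations come from the same component, the likelihood for component k is f_k(x₁)·f_k(x₂).
  p_I = [C(19,12)·0.27^12·0.73^7 = 50388·1.50095e-07·0.110474 = 0.000835511] × [0.00338846] = 2.8311e-06
  p_II = [C(19,12)·0.50^12·0.50^7 = 50388·0.000244141·0.0078125 = 0.0961075] × [0.144161] = 0.013855
  p_III = [C(19,12)·0.67^12·0.33^7 = 50388·0.00818272·0.000426184 = 0.17572] × [0.129823] = 0.0228126
  p_IV = [C(19,12)·0.91^12·0.09^7 = 50388·0.322475·4.78297e-08 = 0.00077718] × [0.000115296] = 8.96056e-08
Multiply by the mixture weights:
  π_I·p_I = 0.35 × 2.8311e-06 = 9.90884e-07
  π_II·p_II = 0.13 × 0.013855 = 0.00180115
  π_III·p_III = 0.43 × 0.0228126 = 0.00980942
  π_IV·p_IV = 0.09 × 8.96056e-08 = 8.0645e-09
Denominator: 9.90884e-07 + 0.00180115 + 0.00980942 + 8.0645e-09 = 0.0116116
Responsibility of Cluster II: 0.00180115 / 0.0116116 ≈ 0.155

0.155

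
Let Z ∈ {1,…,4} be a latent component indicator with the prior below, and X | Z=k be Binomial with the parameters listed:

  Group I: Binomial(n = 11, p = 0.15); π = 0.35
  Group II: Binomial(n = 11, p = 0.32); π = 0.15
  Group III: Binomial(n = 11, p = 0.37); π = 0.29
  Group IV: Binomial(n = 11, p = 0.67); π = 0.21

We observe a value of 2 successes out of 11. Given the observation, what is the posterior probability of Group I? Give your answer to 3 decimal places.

P(component k | x) = P(Z=k)·f_k(x) / marginal(x), where marginal(x) = Σ_j P(Z=j)·f_j(x).
Binomial probabilities:
  L_I = C(11,2)·0.15^2·0.85^9 = 55·0.0225·0.231617 = 0.286626
  L_II = C(11,2)·0.32^2·0.68^9 = 55·0.1024·0.0310871 = 0.175083
  L_III = C(11,2)·0.37^2·0.63^9 = 55·0.1369·0.0156338 = 0.117715
  L_IV = C(11,2)·0.67^2·0.33^9 = 55·0.4489·4.64115e-05 = 0.00114588
Unnormalised posteriors:
  P(Z=I)·L_I = 0.35 × 0.286626 = 0.100319
  P(Z=II)·L_II = 0.15 × 0.175083 = 0.0262624
  P(Z=III)·L_III = 0.29 × 0.117715 = 0.0341373
  P(Z=IV)·L_IV = 0.21 × 0.00114588 = 0.000240634
Denominator: 0.100319 + 0.0262624 + 0.0341373 + 0.000240634 = 0.160959
P(Group I | data) = 0.100319 / 0.160959 ≈ 0.623

0.623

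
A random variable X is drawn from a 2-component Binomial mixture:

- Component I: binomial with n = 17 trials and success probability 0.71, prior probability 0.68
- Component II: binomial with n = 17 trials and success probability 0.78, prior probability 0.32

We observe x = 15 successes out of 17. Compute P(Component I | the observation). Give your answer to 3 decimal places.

0.474

Apply Bayes' rule: the posterior for each component is proportional to its prior times its likelihood at x.
Binomial probabilities:
  p_I = 0.0671754
  p_II = 0.158418
Prior × likelihood for each component:
  π_I·p_I = 0.68 × 0.0671754 = 0.0456793
  π_II·p_II = 0.32 × 0.158418 = 0.0506936
Normaliser: 0.0456793 + 0.0506936 = 0.0963729
P(Component I | data) ≈ 0.474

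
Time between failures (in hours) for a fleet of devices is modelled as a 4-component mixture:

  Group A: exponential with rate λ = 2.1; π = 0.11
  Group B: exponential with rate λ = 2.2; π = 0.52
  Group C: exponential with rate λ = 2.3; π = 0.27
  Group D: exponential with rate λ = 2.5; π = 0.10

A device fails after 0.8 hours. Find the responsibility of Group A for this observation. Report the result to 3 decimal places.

0.116

By Bayes' theorem, P(k | x) = π_k f_k(x) / Σ_j π_j f_j(x).
Evaluate each component's likelihood at the observed value:
  f_A = 0.391385
  f_B = 0.378499
  f_C = 0.36528
  f_D = 0.338338
Prior × likelihood for each component:
  π_A·f_A = 0.11 × 0.391385 = 0.0430524
  π_B·f_B = 0.52 × 0.378499 = 0.196819
  π_C·f_C = 0.27 × 0.36528 = 0.0986256
  π_D·f_D = 0.10 × 0.338338 = 0.0338338
Denominator: 0.0430524 + 0.196819 + 0.0986256 + 0.0338338 = 0.372331
P(Group A | the observation) = 0.0430524 / 0.372331 ≈ 0.116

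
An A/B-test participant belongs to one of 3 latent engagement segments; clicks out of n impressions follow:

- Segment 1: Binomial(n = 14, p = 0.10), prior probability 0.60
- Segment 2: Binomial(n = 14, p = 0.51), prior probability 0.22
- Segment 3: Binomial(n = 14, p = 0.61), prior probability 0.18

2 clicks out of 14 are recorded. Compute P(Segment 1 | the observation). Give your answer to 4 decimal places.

0.9931

Posterior ∝ prior × likelihood, so P(k | x) ∝ π_k f_k(x); normalise over all components.
Binomial probabilities:
  L_1 = 0.257011
  L_2 = 0.00453456
  L_3 = 0.000419253
Prior × likelihood for each component:
  π_1·L_1 = 0.60 × 0.257011 = 0.154207
  π_2·L_2 = 0.22 × 0.00453456 = 0.000997602
  π_3·L_3 = 0.18 × 0.000419253 = 7.54656e-05
Denominator: 0.154207 + 0.000997602 + 7.54656e-05 = 0.15528
P(Segment 1 | data) ≈ 0.9931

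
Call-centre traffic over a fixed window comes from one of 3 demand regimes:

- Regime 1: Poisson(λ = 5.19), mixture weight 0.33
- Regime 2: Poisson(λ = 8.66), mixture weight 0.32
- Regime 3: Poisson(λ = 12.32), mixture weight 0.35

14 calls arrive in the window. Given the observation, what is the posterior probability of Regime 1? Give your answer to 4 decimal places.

By Bayes' theorem, P(k | x) = w_k f_k(x) / Σ_j w_j f_j(x).
Poisson probabilities:
  f_1 = 0.000657577
  f_2 = 0.026537
  f_3 = 0.0949803
Unnormalised posteriors:
  w_1·f_1 = 0.33 × 0.000657577 = 0.000217
  w_2·f_2 = 0.32 × 0.026537 = 0.00849184
  w_3·f_3 = 0.35 × 0.0949803 = 0.0332431
Sum: 0.000217 + 0.00849184 + 0.0332431 = 0.0419519
So the posterior for Regime 1 is 0.000217 / 0.0419519 ≈ 0.0052.

0.0052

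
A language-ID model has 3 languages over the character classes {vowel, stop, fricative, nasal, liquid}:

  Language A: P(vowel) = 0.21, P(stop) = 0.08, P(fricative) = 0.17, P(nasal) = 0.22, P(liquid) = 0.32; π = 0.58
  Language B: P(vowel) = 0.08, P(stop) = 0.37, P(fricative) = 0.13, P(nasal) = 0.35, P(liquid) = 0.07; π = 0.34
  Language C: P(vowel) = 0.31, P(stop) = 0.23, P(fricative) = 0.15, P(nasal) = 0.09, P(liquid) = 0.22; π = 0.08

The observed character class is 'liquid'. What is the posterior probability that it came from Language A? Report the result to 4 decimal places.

The responsibility of component k is π_k f_k(x) divided by Σ_j π_j f_j(x).
Categorical probabilities:
  L_A = P(liquid | comp) = 0.32
  L_B = P(liquid | comp) = 0.07
  L_C = P(liquid | comp) = 0.22
Multiply by the mixture weights:
  π_A·L_A = 0.58 × 0.32 = 0.1856
  π_B·L_B = 0.34 × 0.07 = 0.0238
  π_C·L_C = 0.08 × 0.22 = 0.0176
Marginal: 0.1856 + 0.0238 + 0.0176 = 0.227
P(Language A | 'liquid') = 0.1856 / 0.227 ≈ 0.8176

0.8176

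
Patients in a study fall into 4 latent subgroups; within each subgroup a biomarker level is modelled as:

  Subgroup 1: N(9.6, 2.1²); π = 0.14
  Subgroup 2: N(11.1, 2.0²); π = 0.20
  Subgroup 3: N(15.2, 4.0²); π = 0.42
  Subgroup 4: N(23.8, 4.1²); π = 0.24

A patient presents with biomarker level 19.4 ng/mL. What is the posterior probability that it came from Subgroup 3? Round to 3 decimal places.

0.648

Apply Bayes' rule: the posterior for each component is proportional to its prior times its likelihood at x.
Normal densities:
  p_1 = 3.54574e-06
  p_2 = 3.6313e-05
  p_3 = 0.0574705
  p_4 = 0.0547065
Prior × likelihood for each component:
  π_1·p_1 = 0.14 × 3.54574e-06 = 4.96403e-07
  π_2·p_2 = 0.20 × 3.6313e-05 = 7.26259e-06
  π_3·p_3 = 0.42 × 0.0574705 = 0.0241376
  π_4·p_4 = 0.24 × 0.0547065 = 0.0131296
Sum: 4.96403e-07 + 7.26259e-06 + 0.0241376 + 0.0131296 = 0.0372749
P(Subgroup 3 | the observation) ≈ 0.648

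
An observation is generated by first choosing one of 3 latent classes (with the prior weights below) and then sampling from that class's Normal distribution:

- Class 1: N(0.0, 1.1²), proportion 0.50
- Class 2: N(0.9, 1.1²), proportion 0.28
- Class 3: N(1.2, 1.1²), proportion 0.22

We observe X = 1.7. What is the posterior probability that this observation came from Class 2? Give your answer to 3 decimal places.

By Bayes' theorem, P(k | x) = π_k f_k(x) / Σ_j π_j f_j(x).
Evaluate each component's likelihood at the observed value:
  p_1 = (1/(1.1·√(2π)))·exp(−(1.7−0.0)²/(2·1.1²)) = 0.362675·exp(-1.19421) = 0.109869
  p_2 = (1/(1.1·√(2π)))·exp(−(1.7−0.9)²/(2·1.1²)) = 0.362675·exp(-0.26446) = 0.278396
  p_3 = (1/(1.1·√(2π)))·exp(−(1.7−1.2)²/(2·1.1²)) = 0.362675·exp(-0.10331) = 0.327079
Weight by the priors:
  π_1·p_1 = 0.50 × 0.109869 = 0.0549347
  π_2·p_2 = 0.28 × 0.278396 = 0.0779508
  π_3·p_3 = 0.22 × 0.327079 = 0.0719573
Marginal: 0.0549347 + 0.0779508 + 0.0719573 = 0.204843
So the posterior for Class 2 is 0.0779508 / 0.204843 ≈ 0.381.

0.381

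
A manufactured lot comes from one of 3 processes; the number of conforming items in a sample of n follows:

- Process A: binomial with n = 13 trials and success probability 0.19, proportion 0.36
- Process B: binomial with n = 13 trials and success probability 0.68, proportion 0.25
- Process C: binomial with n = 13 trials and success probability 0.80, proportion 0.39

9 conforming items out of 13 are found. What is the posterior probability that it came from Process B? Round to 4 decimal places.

P(component k | x) = w_k·f_k(x) / marginal(x), where marginal(x) = Σ_j w_j·f_j(x).
Binomial probabilities:
  f_A = C(13,9)·0.19^9·0.81^4 = 715·3.22688e-07·0.430467 = 9.93181e-05
  f_B = C(13,9)·0.68^9·0.32^4 = 715·0.0310871·0.0104858 = 0.23307
  f_C = C(13,9)·0.80^9·0.20^4 = 715·0.134218·0.0016 = 0.153545
Unnormalised posteriors:
  w_A·f_A = 0.36 × 9.93181e-05 = 3.57545e-05
  w_B·f_B = 0.25 × 0.23307 = 0.0582675
  w_C·f_C = 0.39 × 0.153545 = 0.0598826
Evidence: 3.57545e-05 + 0.0582675 + 0.0598826 = 0.118186
So the posterior for Process B is 0.0582675 / 0.118186 ≈ 0.4930.

0.4930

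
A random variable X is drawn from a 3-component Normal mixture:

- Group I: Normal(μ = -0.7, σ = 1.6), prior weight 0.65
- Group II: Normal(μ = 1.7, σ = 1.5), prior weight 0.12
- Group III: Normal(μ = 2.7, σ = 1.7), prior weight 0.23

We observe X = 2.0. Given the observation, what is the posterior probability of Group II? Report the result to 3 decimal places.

0.261

Apply Bayes' rule: the posterior for each component is proportional to its prior times its likelihood at x.
Normal densities:
  f_I = 0.0600384
  f_II = 0.260695
  f_III = 0.215598
Multiply by the mixture weights:
  π_I·f_I = 0.65 × 0.0600384 = 0.039025
  π_II·f_II = 0.12 × 0.260695 = 0.0312834
  π_III·f_III = 0.23 × 0.215598 = 0.0495874
Evidence: 0.039025 + 0.0312834 + 0.0495874 = 0.119896
P(Group II | x) ≈ 0.261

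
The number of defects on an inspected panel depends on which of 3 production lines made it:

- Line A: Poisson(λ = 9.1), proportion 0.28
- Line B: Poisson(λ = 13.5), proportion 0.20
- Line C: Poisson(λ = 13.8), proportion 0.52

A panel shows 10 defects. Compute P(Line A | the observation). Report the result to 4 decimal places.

By Bayes' theorem, P(k | x) = P(Z=k) f_k(x) / Σ_j P(Z=j) f_j(x).
Evaluate each component's likelihood at the observed value:
  L_A = e^(−9.1)·9.1^10/10! = 0.119832
  L_B = e^(−13.5)·13.5^10/10! = 0.0759625
  L_C = e^(−13.8)·13.8^10/10! = 0.0701074
Unnormalised posteriors:
  P(Z=A)·L_A = 0.28 × 0.119832 = 0.0335528
  P(Z=B)·L_B = 0.20 × 0.0759625 = 0.0151925
  P(Z=C)·L_C = 0.52 × 0.0701074 = 0.0364559
Denominator: 0.0335528 + 0.0151925 + 0.0364559 = 0.0852012
P(Line A | data) = 0.0335528 / 0.0852012 ≈ 0.3938

0.3938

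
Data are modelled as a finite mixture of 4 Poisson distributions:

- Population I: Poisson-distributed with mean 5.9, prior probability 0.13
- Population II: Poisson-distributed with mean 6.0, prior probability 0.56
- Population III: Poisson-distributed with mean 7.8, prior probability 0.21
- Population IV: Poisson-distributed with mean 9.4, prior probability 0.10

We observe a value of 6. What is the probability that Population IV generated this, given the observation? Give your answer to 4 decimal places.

0.0544

By Bayes' theorem, P(k | x) = w_k f_k(x) / Σ_j w_j f_j(x).
Evaluate each component's likelihood at the observed value:
  L_I = e^(−5.9)·5.9^6/6! = 0.160488
  L_II = e^(−6.0)·6.0^6/6! = 0.160623
  L_III = e^(−7.8)·7.8^6/6! = 0.128156
  L_IV = e^(−9.4)·9.4^6/6! = 0.0792623
Multiply by the mixture weights:
  w_I·L_I = 0.13 × 0.160488 = 0.0208634
  w_II·L_II = 0.56 × 0.160623 = 0.089949
  w_III·L_III = 0.21 × 0.128156 = 0.0269127
  w_IV·L_IV = 0.10 × 0.0792623 = 0.00792623
Sum: 0.0208634 + 0.089949 + 0.0269127 + 0.00792623 = 0.145651
Responsibility of Population IV: 0.00792623 / 0.145651 ≈ 0.0544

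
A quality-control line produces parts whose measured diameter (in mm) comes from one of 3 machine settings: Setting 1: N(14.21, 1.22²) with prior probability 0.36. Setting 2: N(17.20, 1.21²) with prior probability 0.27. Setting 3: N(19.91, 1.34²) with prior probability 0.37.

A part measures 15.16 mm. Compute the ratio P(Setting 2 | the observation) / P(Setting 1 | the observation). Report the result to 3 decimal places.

Only the two components matter; the odds are (P(Z=i) f_i(x)) / (P(Z=j) f_j(x)).
Component likelihoods at x = 15.16 mm:
  f_1 = 0.24148
  f_2 = 0.0795974
  f_3 = 0.000556231
Posterior odds = (P(Z=2)·f_2) / (P(Z=1)·f_1) = (0.27·0.0795974) / (0.36·0.24148) = 0.0214913 / 0.0869329 ≈ 0.247

0.247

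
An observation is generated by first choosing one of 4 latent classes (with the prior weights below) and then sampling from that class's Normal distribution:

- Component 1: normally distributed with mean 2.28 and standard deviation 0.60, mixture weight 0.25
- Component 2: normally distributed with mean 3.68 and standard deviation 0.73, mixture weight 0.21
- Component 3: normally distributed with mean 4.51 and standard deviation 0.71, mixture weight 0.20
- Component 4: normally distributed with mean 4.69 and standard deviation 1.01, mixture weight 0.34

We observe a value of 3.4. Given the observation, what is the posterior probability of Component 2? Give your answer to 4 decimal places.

0.4671

By Bayes' theorem, P(k | x) = π_k f_k(x) / Σ_j π_j f_j(x).
Component likelihoods at x = 3.4:
  f_1 = (1/(0.60·√(2π)))·exp(−(3.4−2.28)²/(2·0.60²)) = 0.664904·exp(-1.74222) = 0.116445
  f_2 = (1/(0.73·√(2π)))·exp(−(3.4−3.68)²/(2·0.73²)) = 0.546496·exp(-0.07356) = 0.507739
  f_3 = (1/(0.71·√(2π)))·exp(−(3.4−4.51)²/(2·0.71²)) = 0.561891·exp(-1.22208) = 0.165543
  f_4 = (1/(1.01·√(2π)))·exp(−(3.4−4.69)²/(2·1.01²)) = 0.394992·exp(-0.81566) = 0.174725
Prior × likelihood for each component:
  π_1·f_1 = 0.25 × 0.116445 = 0.0291113
  π_2·f_2 = 0.21 × 0.507739 = 0.106625
  π_3·f_3 = 0.20 × 0.165543 = 0.0331085
  π_4·f_4 = 0.34 × 0.174725 = 0.0594064
Denominator: 0.0291113 + 0.106625 + 0.0331085 + 0.0594064 = 0.228251
P(Component 2 | the observation) ≈ 0.4671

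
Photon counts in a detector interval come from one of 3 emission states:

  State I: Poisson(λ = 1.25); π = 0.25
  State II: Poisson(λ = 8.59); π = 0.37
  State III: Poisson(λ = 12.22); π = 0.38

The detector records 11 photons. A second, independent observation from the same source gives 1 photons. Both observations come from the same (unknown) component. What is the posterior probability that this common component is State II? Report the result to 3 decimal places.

P(component k | x) = π_k·f_k(x) / marginal(x), where marginal(x) = Σ_j π_j·f_j(x).
Since both observations come from the same component, the likelihood for component k is f_k(x₁)·f_k(x₂).
  p_I = [e^(−1.25)·1.25^11/11! = 8.35577e-08] × [0.358131] = 2.99246e-08
  p_II = [e^(−8.59)·8.59^11/11! = 0.0875345] × [0.00159736] = 0.000139824
  p_III = [e^(−12.22)·12.22^11/11! = 0.112085] × [6.02549e-05] = 6.7537e-06
Unnormalised posteriors:
  π_I·p_I = 0.25 × 2.99246e-08 = 7.48115e-09
  π_II·p_II = 0.37 × 0.000139824 = 5.1735e-05
  π_III·p_III = 0.38 × 6.7537e-06 = 2.56641e-06
Sum: 7.48115e-09 + 5.1735e-05 + 2.56641e-06 = 5.43089e-05
Responsibility of State II: 5.1735e-05 / 5.43089e-05 ≈ 0.953

0.953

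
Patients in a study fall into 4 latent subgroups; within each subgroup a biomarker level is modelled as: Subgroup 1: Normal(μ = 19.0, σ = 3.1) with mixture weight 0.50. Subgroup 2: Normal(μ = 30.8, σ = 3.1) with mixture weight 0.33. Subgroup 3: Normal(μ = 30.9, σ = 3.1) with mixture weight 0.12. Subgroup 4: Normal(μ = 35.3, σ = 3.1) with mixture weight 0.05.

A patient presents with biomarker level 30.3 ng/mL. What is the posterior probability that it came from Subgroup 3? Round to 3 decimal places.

0.257

By Bayes' theorem, P(k | x) = π_k f_k(x) / Σ_j π_j f_j(x).
Normal densities:
  L_1 = 0.000167598
  L_2 = 0.127028
  L_3 = 0.126303
  L_4 = 0.0350469
Multiply by the mixture weights:
  π_1·L_1 = 0.50 × 0.000167598 = 8.37991e-05
  π_2·L_2 = 0.33 × 0.127028 = 0.0419192
  π_3·L_3 = 0.12 × 0.126303 = 0.0151564
  π_4·L_4 = 0.05 × 0.0350469 = 0.00175234
Sum: 8.37991e-05 + 0.0419192 + 0.0151564 + 0.00175234 = 0.0589117
Responsibility of Subgroup 3: 0.0151564 / 0.0589117 ≈ 0.257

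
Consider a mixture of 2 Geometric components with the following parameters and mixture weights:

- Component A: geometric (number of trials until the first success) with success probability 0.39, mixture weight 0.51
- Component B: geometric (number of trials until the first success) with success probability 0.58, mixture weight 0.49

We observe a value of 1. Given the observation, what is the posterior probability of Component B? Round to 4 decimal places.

0.5883

Apply Bayes' rule: the posterior for each component is proportional to its prior times its likelihood at x.
Geometric probabilities:
  f_A = 0.39·(1−0.39)^0 = 0.39·1 = 0.39
  f_B = 0.58·(1−0.58)^0 = 0.58·1 = 0.58
Prior × likelihood for each component:
  π_A·f_A = 0.51 × 0.39 = 0.1989
  π_B·f_B = 0.49 × 0.58 = 0.2842
Marginal: 0.1989 + 0.2842 = 0.4831
Responsibility of Component B: 0.2842 / 0.4831 ≈ 0.5883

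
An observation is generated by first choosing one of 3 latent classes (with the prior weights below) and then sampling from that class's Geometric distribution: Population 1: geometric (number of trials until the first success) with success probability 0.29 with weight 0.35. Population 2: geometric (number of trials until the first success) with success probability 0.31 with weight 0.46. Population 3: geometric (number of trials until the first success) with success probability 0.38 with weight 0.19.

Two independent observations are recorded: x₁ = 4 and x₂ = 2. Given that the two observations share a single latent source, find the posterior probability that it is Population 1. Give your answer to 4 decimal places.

P(component k | x) = w_k·f_k(x) / marginal(x), where marginal(x) = Σ_j w_j·f_j(x).
Since both observations come from the same component, the likelihood for component k is f_k(x₁)·f_k(x₂).
  f_1 = [0.29·(1−0.29)^3 = 0.29·0.357911 = 0.103794] × [0.2059] = 0.0213712
  f_2 = [0.31·(1−0.31)^3 = 0.31·0.328509 = 0.101838] × [0.2139] = 0.0217831
  f_3 = [0.38·(1−0.38)^3 = 0.38·0.238328 = 0.0905646] × [0.2356] = 0.021337
Multiply by the mixture weights:
  w_1·f_1 = 0.35 × 0.0213712 = 0.00747993
  w_2·f_2 = 0.46 × 0.0217831 = 0.0100202
  w_3·f_3 = 0.19 × 0.021337 = 0.00405404
Marginal: 0.00747993 + 0.0100202 + 0.00405404 = 0.0215542
P(Population 1 | x) = 0.00747993 / 0.0215542 ≈ 0.3470

0.3470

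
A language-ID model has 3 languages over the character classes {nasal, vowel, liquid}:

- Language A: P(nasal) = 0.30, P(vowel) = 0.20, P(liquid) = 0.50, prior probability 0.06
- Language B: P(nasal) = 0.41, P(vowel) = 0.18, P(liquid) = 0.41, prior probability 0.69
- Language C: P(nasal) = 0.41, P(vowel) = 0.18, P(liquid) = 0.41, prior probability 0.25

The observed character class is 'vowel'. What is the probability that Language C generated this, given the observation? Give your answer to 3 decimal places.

0.248

Apply Bayes' rule: the posterior for each component is proportional to its prior times its likelihood at x.
Component likelihoods at x = 'vowel':
  L_A = P(vowel | comp) = 0.20
  L_B = P(vowel | comp) = 0.18
  L_C = P(vowel | comp) = 0.18
Unnormalised posteriors:
  w_A·L_A = 0.06 × 0.2 = 0.012
  w_B·L_B = 0.69 × 0.18 = 0.1242
  w_C·L_C = 0.25 × 0.18 = 0.045
Marginal: 0.012 + 0.1242 + 0.045 = 0.1812
Responsibility of Language C: 0.045 / 0.1812 ≈ 0.248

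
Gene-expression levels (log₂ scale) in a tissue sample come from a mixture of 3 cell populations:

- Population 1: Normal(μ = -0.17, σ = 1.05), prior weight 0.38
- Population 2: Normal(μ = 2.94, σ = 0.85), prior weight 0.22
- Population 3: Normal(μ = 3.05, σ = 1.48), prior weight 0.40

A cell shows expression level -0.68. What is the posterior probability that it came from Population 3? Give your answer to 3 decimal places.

0.034

Apply Bayes' rule: the posterior for each component is proportional to its prior times its likelihood at x.
Component likelihoods at x = -0.68:
  L_1 = 0.337669
  L_2 = 5.40712e-05
  L_3 = 0.0112559
Unnormalised posteriors:
  w_1·L_1 = 0.38 × 0.337669 = 0.128314
  w_2·L_2 = 0.22 × 5.40712e-05 = 1.18957e-05
  w_3·L_3 = 0.40 × 0.0112559 = 0.00450236
Evidence: 0.128314 + 1.18957e-05 + 0.00450236 = 0.132829
P(Population 3 | data) ≈ 0.034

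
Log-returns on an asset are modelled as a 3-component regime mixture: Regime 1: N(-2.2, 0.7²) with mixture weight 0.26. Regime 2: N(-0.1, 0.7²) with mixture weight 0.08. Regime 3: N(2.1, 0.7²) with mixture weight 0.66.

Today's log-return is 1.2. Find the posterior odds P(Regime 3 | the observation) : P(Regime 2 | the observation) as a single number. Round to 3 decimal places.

Since P(k|x) ∝ P(Z=k) f_k(x), the posterior odds are P(Z=i) f_i(x) / (P(Z=j) f_j(x)).
Component likelihoods at x = 1.2:
  p_1 = 4.29447e-06
  p_2 = 0.101596
  p_3 = 0.249376
0.164588 / 0.00812766 ≈ 20.250

20.250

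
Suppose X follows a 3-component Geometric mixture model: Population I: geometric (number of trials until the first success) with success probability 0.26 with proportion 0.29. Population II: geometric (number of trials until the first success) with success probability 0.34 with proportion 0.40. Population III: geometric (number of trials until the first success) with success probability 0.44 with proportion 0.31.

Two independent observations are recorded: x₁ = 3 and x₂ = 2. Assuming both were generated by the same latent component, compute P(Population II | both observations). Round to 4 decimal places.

Apply Bayes' rule: the posterior for each component is proportional to its prior times its likelihood at x.
Since both observations come from the same component, the likelihood for component k is f_k(x₁)·f_k(x₂).
  p_I = [0.26·(1−0.26)^2 = 0.26·0.5476 = 0.142376] × [0.1924] = 0.0273931
  p_II = [0.34·(1−0.34)^2 = 0.34·0.4356 = 0.148104] × [0.2244] = 0.0332345
  p_III = [0.44·(1−0.44)^2 = 0.44·0.3136 = 0.137984] × [0.2464] = 0.0339993
Unnormalised posteriors:
  w_I·p_I = 0.29 × 0.0273931 = 0.00794401
  w_II·p_II = 0.40 × 0.0332345 = 0.0132938
  w_III·p_III = 0.31 × 0.0339993 = 0.0105398
Evidence: 0.00794401 + 0.0132938 + 0.0105398 = 0.0317776
So the posterior for Population II is 0.0132938 / 0.0317776 ≈ 0.4183.

0.4183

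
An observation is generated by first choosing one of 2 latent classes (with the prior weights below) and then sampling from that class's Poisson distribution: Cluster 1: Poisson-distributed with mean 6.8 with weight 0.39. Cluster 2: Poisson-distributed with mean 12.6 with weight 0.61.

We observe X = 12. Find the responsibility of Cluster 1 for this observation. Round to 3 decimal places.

0.114

P(component k | x) = π_k·f_k(x) / marginal(x), where marginal(x) = Σ_j π_j·f_j(x).
Poisson probabilities:
  L_1 = 0.0227283
  L_2 = 0.11272
Unnormalised posteriors:
  π_1·L_1 = 0.39 × 0.0227283 = 0.00886405
  π_2·L_2 = 0.61 × 0.11272 = 0.0687589
Denominator: 0.00886405 + 0.0687589 = 0.077623
Responsibility of Cluster 1: 0.00886405 / 0.077623 ≈ 0.114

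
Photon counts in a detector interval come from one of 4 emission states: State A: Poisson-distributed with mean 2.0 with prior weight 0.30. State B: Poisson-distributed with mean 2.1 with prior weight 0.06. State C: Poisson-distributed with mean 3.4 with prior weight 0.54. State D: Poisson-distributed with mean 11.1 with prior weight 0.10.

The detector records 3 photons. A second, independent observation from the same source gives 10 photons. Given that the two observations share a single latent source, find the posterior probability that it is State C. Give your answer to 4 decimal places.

The responsibility of component k is w_k f_k(x) divided by Σ_j w_j f_j(x).
Since both observations come from the same component, the likelihood for component k is f_k(x₁)·f_k(x₂).
  f_A = [e^(−2.0)·2.0^3/3! = 0.180447] × [3.81899e-05] = 6.89125e-06
  f_B = [e^(−2.1)·2.1^3/3! = 0.189011] × [5.62874e-05] = 1.0639e-05
  f_C = [e^(−3.4)·3.4^3/3! = 0.218617] × [0.00189856] = 0.000415058
  f_D = [e^(−11.1)·11.1^3/3! = 0.00344468] × [0.118249] = 0.000407331
Unnormalised posteriors:
  w_A·f_A = 0.30 × 6.89125e-06 = 2.06737e-06
  w_B·f_B = 0.06 × 1.0639e-05 = 6.38338e-07
  w_C·f_C = 0.54 × 0.000415058 = 0.000224132
  w_D·f_D = 0.10 × 0.000407331 = 4.07331e-05
Normaliser: 2.06737e-06 + 6.38338e-07 + 0.000224132 + 4.07331e-05 = 0.00026757
P(State C | x) = 0.000224132 / 0.00026757 ≈ 0.8377

0.8377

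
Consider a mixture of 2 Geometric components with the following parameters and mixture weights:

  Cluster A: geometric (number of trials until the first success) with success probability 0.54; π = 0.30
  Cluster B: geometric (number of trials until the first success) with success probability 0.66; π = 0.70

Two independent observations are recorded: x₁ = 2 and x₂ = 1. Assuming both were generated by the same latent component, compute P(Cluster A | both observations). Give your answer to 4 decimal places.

0.2796

By Bayes' theorem, P(k | x) = π_k f_k(x) / Σ_j π_j f_j(x).
Since both observations come from the same component, the likelihood for component k is f_k(x₁)·f_k(x₂).
  L_A = [0.54·(1−0.54)^1 = 0.54·0.46 = 0.2484] × [0.54] = 0.134136
  L_B = [0.66·(1−0.66)^1 = 0.66·0.34 = 0.2244] × [0.66] = 0.148104
Unnormalised posteriors:
  π_A·L_A = 0.30 × 0.134136 = 0.0402408
  π_B·L_B = 0.70 × 0.148104 = 0.103673
Denominator: 0.0402408 + 0.103673 = 0.143914
Responsibility of Cluster A: 0.0402408 / 0.143914 ≈ 0.2796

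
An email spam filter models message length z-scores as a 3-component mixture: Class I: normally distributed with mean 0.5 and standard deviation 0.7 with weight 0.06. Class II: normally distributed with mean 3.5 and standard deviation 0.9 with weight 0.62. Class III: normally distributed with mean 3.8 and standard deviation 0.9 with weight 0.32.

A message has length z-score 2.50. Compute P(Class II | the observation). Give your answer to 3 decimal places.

0.746

Apply Bayes' rule: the posterior for each component is proportional to its prior times its likelihood at x.
Evaluate each component's likelihood at the observed value:
  L_I = (1/(0.7·√(2π)))·exp(−(2.50−0.5)²/(2·0.7²)) = 0.569918·exp(-4.08163) = 0.00962014
  L_II = (1/(0.9·√(2π)))·exp(−(2.50−3.5)²/(2·0.9²)) = 0.443269·exp(-0.61728) = 0.239103
  L_III = (1/(0.9·√(2π)))·exp(−(2.50−3.8)²/(2·0.9²)) = 0.443269·exp(-1.04321) = 0.156173
Unnormalised posteriors:
  π_I·L_I = 0.06 × 0.00962014 = 0.000577209
  π_II·L_II = 0.62 × 0.239103 = 0.148244
  π_III·L_III = 0.32 × 0.156173 = 0.0499755
Normaliser: 0.000577209 + 0.148244 + 0.0499755 = 0.198796
So the posterior for Class II is 0.148244 / 0.198796 ≈ 0.746.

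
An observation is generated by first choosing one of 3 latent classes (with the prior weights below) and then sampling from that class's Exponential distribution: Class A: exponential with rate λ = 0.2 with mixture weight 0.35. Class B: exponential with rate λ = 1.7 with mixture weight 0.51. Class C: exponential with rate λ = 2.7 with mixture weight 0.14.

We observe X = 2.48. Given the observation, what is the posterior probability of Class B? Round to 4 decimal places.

The responsibility of component k is w_k f_k(x) divided by Σ_j w_j f_j(x).
Evaluate each component's likelihood at the observed value:
  p_A = 0.2·e^(−0.2·2.48) = 0.2·e^(−0.4960) = 0.121792
  p_B = 1.7·e^(−1.7·2.48) = 1.7·e^(−4.2160) = 0.0250878
  p_C = 2.7·e^(−2.7·2.48) = 2.7·e^(−6.6960) = 0.00333678
Multiply by the mixture weights:
  w_A·p_A = 0.35 × 0.121792 = 0.0426273
  w_B·p_B = 0.51 × 0.0250878 = 0.0127948
  w_C·p_C = 0.14 × 0.00333678 = 0.00046715
Evidence: 0.0426273 + 0.0127948 + 0.00046715 = 0.0558893
So the posterior for Class B is 0.0127948 / 0.0558893 ≈ 0.2289.

0.2289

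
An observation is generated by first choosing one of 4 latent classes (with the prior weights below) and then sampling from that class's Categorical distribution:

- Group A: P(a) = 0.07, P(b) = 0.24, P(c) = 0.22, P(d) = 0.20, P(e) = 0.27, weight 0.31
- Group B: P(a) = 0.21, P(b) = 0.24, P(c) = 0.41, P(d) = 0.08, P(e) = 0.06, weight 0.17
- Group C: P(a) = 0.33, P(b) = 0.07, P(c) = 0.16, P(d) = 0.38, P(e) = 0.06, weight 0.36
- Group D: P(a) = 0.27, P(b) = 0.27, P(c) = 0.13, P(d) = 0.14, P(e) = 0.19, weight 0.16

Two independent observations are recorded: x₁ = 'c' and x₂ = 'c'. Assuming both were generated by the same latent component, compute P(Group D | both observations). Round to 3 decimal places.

0.049

Apply Bayes' rule: the posterior for each component is proportional to its prior times its likelihood at x.
Since both observations come from the same component, the likelihood for component k is f_k(x₁)·f_k(x₂).
  p_A = [0.22] × [0.22] = 0.0484
  p_B = [0.41] × [0.41] = 0.1681
  p_C = [0.16] × [0.16] = 0.0256
  p_D = [0.13] × [0.13] = 0.0169
Weight by the priors:
  π_A·p_A = 0.31 × 0.0484 = 0.015004
  π_B·p_B = 0.17 × 0.1681 = 0.028577
  π_C·p_C = 0.36 × 0.0256 = 0.009216
  π_D·p_D = 0.16 × 0.0169 = 0.002704
Denominator: 0.015004 + 0.028577 + 0.009216 + 0.002704 = 0.055501
P(Group D | x₁,x₂) ≈ 0.049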